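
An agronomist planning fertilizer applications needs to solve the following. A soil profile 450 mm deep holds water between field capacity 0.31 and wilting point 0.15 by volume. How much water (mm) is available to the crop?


AW = (FC - WP) * D
   = (0.31 - 0.15) * 450
   = 0.16 * 450
   = 72 mm


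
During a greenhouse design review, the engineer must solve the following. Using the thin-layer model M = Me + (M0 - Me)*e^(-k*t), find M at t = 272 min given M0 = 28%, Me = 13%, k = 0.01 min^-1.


M = Me + (M0 - Me) * e^(-k*t)
  = 13 + (28 - 13) * e^(-0.01*272)
  = 13 + 15 * e^(-2.720)
  = 13 + 15 * 0.06587
  = 13 + 0.9881
  = 13.99%


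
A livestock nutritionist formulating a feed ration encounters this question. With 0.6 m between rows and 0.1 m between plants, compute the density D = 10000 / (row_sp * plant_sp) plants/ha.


D = 10000 / (row_sp * plant_sp)
  = 10000 / (0.6 * 0.1)
  = 10000 / 0.0600
  = 166666.67 plants/ha


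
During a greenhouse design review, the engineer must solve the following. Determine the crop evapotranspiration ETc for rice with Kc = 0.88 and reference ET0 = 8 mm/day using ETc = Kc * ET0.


ETc = Kc * ET0
    = 0.88 * 8
    = 7.04 mm/day


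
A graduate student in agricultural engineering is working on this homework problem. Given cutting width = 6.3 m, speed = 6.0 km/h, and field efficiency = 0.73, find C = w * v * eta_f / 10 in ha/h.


C = w * v * eta_f / 10
  = 6.3 * 6.0 * 0.73 / 10
  = 27.59 / 10
  = 2.76 ha/h


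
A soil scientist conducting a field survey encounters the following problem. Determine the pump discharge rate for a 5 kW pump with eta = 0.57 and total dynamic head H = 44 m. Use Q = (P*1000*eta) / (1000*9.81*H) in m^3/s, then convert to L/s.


Q = (P * 1000 * eta) / (rho * g * H)
  = (5 * 1000 * 0.57) / (1000 * 9.81 * 44)
  = 2850 / 431640
  = 0.00660 m^3/s = 6.60 L/s


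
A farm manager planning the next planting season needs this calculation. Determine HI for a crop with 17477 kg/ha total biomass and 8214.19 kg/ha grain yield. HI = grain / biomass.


HI = grain_yield / biomass
   = 8214.19 / 17477
   = 0.47


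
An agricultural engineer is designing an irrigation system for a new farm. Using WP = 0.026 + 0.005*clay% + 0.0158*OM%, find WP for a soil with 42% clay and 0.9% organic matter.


WP = 0.026 + 0.005*42 + 0.0158*0.9
   = 0.026 + 0.2100 + 0.0142
   = 0.2502


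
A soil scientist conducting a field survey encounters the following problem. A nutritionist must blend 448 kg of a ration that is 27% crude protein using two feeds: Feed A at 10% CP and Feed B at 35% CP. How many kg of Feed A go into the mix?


parts_A = CP_b - target = 35 - 27 = 8
parts_B = target - CP_a = 27 - 10 = 17
total_parts = 8 + 17 = 25
Feed A = 448 * 8 / 25 = 143.36 kg
Feed B = 448 * 17 / 25 = 304.64 kg

143.36 kg


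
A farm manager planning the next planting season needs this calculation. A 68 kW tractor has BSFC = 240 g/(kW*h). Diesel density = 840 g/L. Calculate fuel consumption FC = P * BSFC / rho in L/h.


FC = P * BSFC / rho_fuel
   = 68 * 240 / 840
   = 16320 / 840
   = 19.43 L/h


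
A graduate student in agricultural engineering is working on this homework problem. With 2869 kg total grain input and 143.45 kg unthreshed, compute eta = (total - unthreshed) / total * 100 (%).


eta = (total - unthreshed) / total * 100
    = (2869 - 143.45) / 2869 * 100
    = 2725.55 / 2869 * 100
    = 95%


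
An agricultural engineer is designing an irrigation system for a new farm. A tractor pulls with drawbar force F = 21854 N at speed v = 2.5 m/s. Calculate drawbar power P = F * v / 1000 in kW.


P = F * v / 1000
  = 21854 * 2.5 / 1000
  = 54635 / 1000
  = 54.64 kW


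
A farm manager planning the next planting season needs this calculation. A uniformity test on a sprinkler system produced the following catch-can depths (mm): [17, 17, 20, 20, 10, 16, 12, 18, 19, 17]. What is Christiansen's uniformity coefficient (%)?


xbar = 166 / 10 = 16.600
sum|xi - xbar| = 23.600
CU = 100 * (1 - 23.600 / (10 * 16.600))
   = 100 * (1 - 0.1422)
   = 85.78%


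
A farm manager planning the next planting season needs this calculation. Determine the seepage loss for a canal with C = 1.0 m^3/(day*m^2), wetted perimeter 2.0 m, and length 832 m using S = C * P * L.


S = C * P * L
  = 1.0 * 2.0 * 832
  = 1664 m^3/day


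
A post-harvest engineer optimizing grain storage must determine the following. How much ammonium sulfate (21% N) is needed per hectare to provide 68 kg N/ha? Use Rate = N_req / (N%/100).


Rate = N_required / (N_content / 100)
     = 68 / (21 / 100)
     = 68 / 0.21
     = 323.81 kg/ha


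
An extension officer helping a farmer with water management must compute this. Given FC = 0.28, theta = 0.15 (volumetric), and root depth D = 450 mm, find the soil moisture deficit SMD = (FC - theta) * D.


SMD = (FC - theta) * D
    = (0.28 - 0.15) * 450
    = 0.130 * 450
    = 58.50 mm


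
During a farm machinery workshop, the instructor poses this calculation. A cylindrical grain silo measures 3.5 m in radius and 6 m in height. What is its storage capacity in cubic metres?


V = pi * r^2 * h
  = pi * 3.5^2 * 6
  = pi * 12.25 * 6
  = 230.91 m^3


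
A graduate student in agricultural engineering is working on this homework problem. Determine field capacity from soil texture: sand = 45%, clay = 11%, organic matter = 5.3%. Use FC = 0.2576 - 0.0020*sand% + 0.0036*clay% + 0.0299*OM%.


FC = 0.2576 - 0.0020*45 + 0.0036*11 + 0.0299*5.3
   = 0.2576 - 0.0900 + 0.0396 + 0.1585
   = 0.3657


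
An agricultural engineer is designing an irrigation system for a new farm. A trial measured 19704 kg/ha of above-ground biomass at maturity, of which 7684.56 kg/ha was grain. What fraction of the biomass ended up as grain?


HI = grain_yield / biomass
   = 7684.56 / 19704
   = 0.39


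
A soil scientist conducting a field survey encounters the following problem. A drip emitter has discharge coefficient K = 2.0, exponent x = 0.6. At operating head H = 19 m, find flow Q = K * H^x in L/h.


Q = K * H^x
  = 2.0 * 19^0.6
  = 2.0 * 5.8513
  = 11.70 L/h


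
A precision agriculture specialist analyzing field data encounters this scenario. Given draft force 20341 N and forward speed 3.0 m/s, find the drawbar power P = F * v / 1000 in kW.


P = F * v / 1000
  = 20341 * 3.0 / 1000
  = 61023 / 1000
  = 61.02 kW


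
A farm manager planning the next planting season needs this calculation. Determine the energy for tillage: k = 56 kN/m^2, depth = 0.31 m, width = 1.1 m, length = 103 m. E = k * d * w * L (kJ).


E = k * d * w * L
  = 56 * 0.31 * 1.1 * 103
  = 1966.89 kJ


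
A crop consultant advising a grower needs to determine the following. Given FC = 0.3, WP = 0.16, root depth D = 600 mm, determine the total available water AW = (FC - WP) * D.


AW = (FC - WP) * D
   = (0.3 - 0.16) * 600
   = 0.14 * 600
   = 84 mm


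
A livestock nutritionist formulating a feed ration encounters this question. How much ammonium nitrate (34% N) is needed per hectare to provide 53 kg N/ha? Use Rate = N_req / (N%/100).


Rate = N_required / (N_content / 100)
     = 53 / (34 / 100)
     = 53 / 0.34
     = 155.88 kg/ha


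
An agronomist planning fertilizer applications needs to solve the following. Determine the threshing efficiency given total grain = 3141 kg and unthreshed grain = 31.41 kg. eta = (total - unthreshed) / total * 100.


eta = (total - unthreshed) / total * 100
    = (3141 - 31.41) / 3141 * 100
    = 3109.59 / 3141 * 100
    = 99%


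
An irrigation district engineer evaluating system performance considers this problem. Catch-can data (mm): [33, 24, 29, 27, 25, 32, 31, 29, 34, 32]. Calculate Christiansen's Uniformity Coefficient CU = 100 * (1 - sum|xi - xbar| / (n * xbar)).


xbar = 296 / 10 = 29.600
sum|xi - xbar| = 28
CU = 100 * (1 - 28 / (10 * 29.600))
   = 100 * (1 - 0.0946)
   = 90.54%


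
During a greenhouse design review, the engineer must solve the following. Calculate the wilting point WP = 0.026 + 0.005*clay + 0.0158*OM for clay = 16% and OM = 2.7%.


WP = 0.026 + 0.005*16 + 0.0158*2.7
   = 0.026 + 0.0800 + 0.0427
   = 0.1487


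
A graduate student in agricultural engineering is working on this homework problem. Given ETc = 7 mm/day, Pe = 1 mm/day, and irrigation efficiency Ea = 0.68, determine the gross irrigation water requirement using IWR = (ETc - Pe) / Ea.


IWR = (ETc - Pe) / Ea
    = (7 - 1) / 0.68
    = 6 / 0.68
    = 8.82 mm/day


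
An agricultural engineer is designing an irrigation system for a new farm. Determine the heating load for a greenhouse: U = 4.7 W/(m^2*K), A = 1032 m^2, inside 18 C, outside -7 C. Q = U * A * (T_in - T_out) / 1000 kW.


dT = 18 - (-7) = 25 K
Q = U * A * dT
  = 4.7 * 1032 * 25
  = 121260 W = 121.26 kW


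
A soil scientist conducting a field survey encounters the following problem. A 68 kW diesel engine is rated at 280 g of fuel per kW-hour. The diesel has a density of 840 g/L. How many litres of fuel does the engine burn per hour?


FC = P * BSFC / rho_fuel
   = 68 * 280 / 840
   = 19040 / 840
   = 22.67 L/h


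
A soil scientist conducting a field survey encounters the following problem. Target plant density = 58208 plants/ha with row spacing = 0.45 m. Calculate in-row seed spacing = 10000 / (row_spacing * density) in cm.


spacing = 10000 / (row_sp * density)
        = 10000 / (0.45 * 58208)
        = 10000 / 26193.60
        = 0.38177 m = 38.18 cm


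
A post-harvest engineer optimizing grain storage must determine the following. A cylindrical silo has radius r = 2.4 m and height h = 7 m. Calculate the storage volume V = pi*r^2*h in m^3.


V = pi * r^2 * h
  = pi * 2.4^2 * 7
  = pi * 5.76 * 7
  = 126.67 m^3


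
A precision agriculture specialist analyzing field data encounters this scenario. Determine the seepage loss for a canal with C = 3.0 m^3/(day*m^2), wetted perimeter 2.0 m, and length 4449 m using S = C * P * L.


S = C * P * L
  = 3.0 * 2.0 * 4449
  = 26694 m^3/day


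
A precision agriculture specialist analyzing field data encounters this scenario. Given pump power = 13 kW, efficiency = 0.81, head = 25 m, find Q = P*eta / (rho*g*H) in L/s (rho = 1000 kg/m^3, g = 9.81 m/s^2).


Q = (P * 1000 * eta) / (rho * g * H)
  = (13 * 1000 * 0.81) / (1000 * 9.81 * 25)
  = 10530 / 245250
  = 0.04294 m^3/s = 42.94 L/s


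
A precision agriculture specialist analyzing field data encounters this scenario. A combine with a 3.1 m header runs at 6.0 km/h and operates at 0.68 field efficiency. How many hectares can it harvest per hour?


C = w * v * eta_f / 10
  = 3.1 * 6.0 * 0.68 / 10
  = 12.65 / 10
  = 1.26 ha/h


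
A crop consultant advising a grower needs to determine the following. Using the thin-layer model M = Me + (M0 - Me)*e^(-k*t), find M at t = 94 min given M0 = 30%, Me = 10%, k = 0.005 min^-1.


M = Me + (M0 - Me) * e^(-k*t)
  = 10 + (30 - 10) * e^(-0.005*94)
  = 10 + 20 * e^(-0.470)
  = 10 + 20 * 0.62500
  = 10 + 12.5000
  = 22.50%


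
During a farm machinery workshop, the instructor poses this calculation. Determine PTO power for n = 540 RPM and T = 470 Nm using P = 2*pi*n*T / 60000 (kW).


P = 2*pi*n*T / 60000
  = 2*pi * 540 * 470 / 60000
  = 1594672.43 / 60000
  = 26.58 kW


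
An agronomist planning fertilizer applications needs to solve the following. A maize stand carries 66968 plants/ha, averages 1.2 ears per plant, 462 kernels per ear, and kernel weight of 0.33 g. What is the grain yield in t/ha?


Y = density * ears * kernels * kw
  = 66968 * 1.2 * 462 * 0.33 g/ha
  = 12251929.54 g/ha
  = 12251.93 kg/ha = 12.25 t/ha


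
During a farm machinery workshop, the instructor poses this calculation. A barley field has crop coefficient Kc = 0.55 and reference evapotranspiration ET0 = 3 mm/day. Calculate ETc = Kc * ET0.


ETc = Kc * ET0
    = 0.55 * 3
    = 1.65 mm/day


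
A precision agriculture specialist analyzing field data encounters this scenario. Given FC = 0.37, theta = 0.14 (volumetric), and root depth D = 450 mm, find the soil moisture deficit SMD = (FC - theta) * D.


SMD = (FC - theta) * D
    = (0.37 - 0.14) * 450
    = 0.230 * 450
    = 103.50 mm


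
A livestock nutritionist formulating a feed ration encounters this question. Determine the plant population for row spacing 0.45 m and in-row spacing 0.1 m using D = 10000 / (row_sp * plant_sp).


D = 10000 / (row_sp * plant_sp)
  = 10000 / (0.45 * 0.1)
  = 10000 / 0.0450
  = 222222.22 plants/ha


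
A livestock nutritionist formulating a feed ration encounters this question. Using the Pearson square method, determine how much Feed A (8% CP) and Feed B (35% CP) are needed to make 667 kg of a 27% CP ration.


parts_A = CP_b - target = 35 - 27 = 8
parts_B = target - CP_a = 27 - 8 = 19
total_parts = 8 + 19 = 27
Feed A = 667 * 8 / 27 = 197.63 kg
Feed B = 667 * 19 / 27 = 469.37 kg

197.63 kg


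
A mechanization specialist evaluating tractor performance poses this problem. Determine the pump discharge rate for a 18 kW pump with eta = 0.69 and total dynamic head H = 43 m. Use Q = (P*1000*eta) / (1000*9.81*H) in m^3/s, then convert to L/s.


Q = (P * 1000 * eta) / (rho * g * H)
  = (18 * 1000 * 0.69) / (1000 * 9.81 * 43)
  = 12420 / 421830
  = 0.02944 m^3/s = 29.44 L/s


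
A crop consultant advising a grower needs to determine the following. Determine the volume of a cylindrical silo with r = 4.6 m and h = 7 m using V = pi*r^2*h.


V = pi * r^2 * h
  = pi * 4.6^2 * 7
  = pi * 21.16 * 7
  = 465.33 m^3


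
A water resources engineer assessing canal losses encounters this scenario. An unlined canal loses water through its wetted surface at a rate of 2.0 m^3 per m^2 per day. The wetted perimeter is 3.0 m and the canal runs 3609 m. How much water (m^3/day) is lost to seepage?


S = C * P * L
  = 2.0 * 3.0 * 3609
  = 21654 m^3/day


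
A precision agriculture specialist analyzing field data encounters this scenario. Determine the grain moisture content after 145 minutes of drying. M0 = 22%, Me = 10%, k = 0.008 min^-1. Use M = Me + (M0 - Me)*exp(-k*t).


M = Me + (M0 - Me) * e^(-k*t)
  = 10 + (22 - 10) * e^(-0.008*145)
  = 10 + 12 * e^(-1.160)
  = 10 + 12 * 0.31349
  = 10 + 3.7618
  = 13.76%


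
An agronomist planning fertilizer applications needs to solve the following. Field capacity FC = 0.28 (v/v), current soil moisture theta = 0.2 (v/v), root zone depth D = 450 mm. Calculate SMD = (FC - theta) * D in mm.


SMD = (FC - theta) * D
    = (0.28 - 0.2) * 450
    = 0.080 * 450
    = 36 mm


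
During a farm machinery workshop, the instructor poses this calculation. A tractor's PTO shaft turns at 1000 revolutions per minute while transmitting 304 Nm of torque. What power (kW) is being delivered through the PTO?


P = 2*pi*n*T / 60000
  = 2*pi * 1000 * 304 / 60000
  = 1910088.33 / 60000
  = 31.83 kW


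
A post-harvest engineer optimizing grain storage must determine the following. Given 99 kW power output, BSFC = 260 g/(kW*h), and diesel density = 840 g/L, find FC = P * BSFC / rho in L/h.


FC = P * BSFC / rho_fuel
   = 99 * 260 / 840
   = 25740 / 840
   = 30.64 L/h


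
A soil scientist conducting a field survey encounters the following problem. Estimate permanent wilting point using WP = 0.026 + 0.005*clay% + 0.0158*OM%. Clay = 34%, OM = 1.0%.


WP = 0.026 + 0.005*34 + 0.0158*1.0
   = 0.026 + 0.1700 + 0.0158
   = 0.2118


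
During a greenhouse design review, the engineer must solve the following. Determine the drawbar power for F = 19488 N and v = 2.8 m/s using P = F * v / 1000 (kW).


P = F * v / 1000
  = 19488 * 2.8 / 1000
  = 54566.40 / 1000
  = 54.57 kW


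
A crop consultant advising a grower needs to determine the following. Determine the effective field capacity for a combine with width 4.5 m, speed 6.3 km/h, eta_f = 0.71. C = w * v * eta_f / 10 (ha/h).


C = w * v * eta_f / 10
  = 4.5 * 6.3 * 0.71 / 10
  = 20.13 / 10
  = 2.01 ha/h


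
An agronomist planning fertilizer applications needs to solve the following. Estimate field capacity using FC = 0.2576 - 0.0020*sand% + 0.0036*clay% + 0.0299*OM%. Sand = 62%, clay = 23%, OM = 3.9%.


FC = 0.2576 - 0.0020*62 + 0.0036*23 + 0.0299*3.9
   = 0.2576 - 0.1240 + 0.0828 + 0.1166
   = 0.3330


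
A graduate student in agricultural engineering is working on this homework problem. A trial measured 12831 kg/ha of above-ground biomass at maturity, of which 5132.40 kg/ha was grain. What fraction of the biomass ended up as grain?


HI = grain_yield / biomass
   = 5132.40 / 12831
   = 0.40


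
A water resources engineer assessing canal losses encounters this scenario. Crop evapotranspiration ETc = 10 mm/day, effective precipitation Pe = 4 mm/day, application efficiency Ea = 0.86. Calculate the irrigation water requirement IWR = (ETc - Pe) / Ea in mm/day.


IWR = (ETc - Pe) / Ea
    = (10 - 4) / 0.86
    = 6 / 0.86
    = 6.98 mm/day


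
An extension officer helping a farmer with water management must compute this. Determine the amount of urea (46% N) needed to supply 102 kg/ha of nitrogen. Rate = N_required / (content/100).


Rate = N_required / (N_content / 100)
     = 102 / (46 / 100)
     = 102 / 0.46
     = 221.74 kg/ha


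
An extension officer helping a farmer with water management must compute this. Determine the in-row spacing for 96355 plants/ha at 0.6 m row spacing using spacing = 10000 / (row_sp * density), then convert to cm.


spacing = 10000 / (row_sp * density)
        = 10000 / (0.6 * 96355)
        = 10000 / 57813
        = 0.17297 m = 17.30 cm


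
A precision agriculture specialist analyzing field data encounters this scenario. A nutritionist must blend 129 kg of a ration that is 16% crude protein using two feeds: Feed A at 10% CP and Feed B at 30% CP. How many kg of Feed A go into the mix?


parts_A = CP_b - target = 30 - 16 = 14
parts_B = target - CP_a = 16 - 10 = 6
total_parts = 14 + 6 = 20
Feed A = 129 * 14 / 20 = 90.30 kg
Feed B = 129 * 6 / 20 = 38.70 kg

90.30 kg


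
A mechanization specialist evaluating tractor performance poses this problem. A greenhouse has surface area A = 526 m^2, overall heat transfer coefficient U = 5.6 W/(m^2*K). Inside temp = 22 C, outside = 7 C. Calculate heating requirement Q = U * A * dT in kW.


dT = 22 - (7) = 15 K
Q = U * A * dT
  = 5.6 * 526 * 15
  = 44184 W = 44.18 kW


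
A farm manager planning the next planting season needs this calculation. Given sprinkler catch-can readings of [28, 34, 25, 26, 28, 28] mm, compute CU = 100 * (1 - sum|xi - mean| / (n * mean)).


xbar = 169 / 6 = 28.167
sum|xi - xbar| = 11.667
CU = 100 * (1 - 11.667 / (6 * 28.167))
   = 100 * (1 - 0.0690)
   = 93.10%


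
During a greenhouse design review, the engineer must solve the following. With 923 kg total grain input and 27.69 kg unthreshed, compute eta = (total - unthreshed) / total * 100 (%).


eta = (total - unthreshed) / total * 100
    = (923 - 27.69) / 923 * 100
    = 895.31 / 923 * 100
    = 97%


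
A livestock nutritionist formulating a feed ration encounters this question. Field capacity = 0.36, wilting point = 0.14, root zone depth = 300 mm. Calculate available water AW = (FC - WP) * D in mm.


AW = (FC - WP) * D
   = (0.36 - 0.14) * 300
   = 0.22 * 300
   = 66 mm


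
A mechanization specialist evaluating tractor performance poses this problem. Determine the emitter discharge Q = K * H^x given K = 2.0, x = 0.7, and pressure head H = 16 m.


Q = K * H^x
  = 2.0 * 16^0.7
  = 2.0 * 6.9644
  = 13.93 L/h


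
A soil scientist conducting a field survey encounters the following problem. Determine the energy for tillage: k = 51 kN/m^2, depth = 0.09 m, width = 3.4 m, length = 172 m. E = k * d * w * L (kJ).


E = k * d * w * L
  = 51 * 0.09 * 3.4 * 172
  = 2684.23 kJ


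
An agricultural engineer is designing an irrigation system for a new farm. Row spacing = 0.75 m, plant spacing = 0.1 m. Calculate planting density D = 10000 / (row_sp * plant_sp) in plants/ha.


D = 10000 / (row_sp * plant_sp)
  = 10000 / (0.75 * 0.1)
  = 10000 / 0.0750
  = 133333.33 plants/ha


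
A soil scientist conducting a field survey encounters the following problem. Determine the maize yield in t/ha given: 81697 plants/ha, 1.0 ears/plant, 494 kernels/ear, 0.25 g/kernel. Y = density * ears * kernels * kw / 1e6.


Y = density * ears * kernels * kw
  = 81697 * 1.0 * 494 * 0.25 g/ha
  = 10089579.50 g/ha
  = 10089.58 kg/ha = 10.09 t/ha


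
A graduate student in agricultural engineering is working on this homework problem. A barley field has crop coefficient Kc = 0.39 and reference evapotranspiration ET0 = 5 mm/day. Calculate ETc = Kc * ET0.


ETc = Kc * ET0
    = 0.39 * 5
    = 1.95 mm/day


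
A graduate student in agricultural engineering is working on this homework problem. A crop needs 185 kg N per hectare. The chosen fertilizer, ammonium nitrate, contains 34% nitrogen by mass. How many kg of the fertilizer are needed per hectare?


Rate = N_required / (N_content / 100)
     = 185 / (34 / 100)
     = 185 / 0.34
     = 544.12 kg/ha


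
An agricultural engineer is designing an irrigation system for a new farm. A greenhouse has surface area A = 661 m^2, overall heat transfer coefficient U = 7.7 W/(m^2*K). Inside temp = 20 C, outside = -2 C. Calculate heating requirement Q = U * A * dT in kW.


dT = 20 - (-2) = 22 K
Q = U * A * dT
  = 7.7 * 661 * 22
  = 111973.40 W = 111.97 kW


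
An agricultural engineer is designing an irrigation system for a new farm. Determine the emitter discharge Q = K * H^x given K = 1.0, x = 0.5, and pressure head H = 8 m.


Q = K * H^x
  = 1.0 * 8^0.5
  = 1.0 * 2.8284
  = 2.83 L/h


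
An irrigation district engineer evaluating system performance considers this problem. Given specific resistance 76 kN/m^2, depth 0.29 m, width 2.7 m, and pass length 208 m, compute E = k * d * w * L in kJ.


E = k * d * w * L
  = 76 * 0.29 * 2.7 * 208
  = 12377.66 kJ


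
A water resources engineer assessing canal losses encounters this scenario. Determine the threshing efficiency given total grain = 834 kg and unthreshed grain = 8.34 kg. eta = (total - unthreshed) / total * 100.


eta = (total - unthreshed) / total * 100
    = (834 - 8.34) / 834 * 100
    = 825.66 / 834 * 100
    = 99%


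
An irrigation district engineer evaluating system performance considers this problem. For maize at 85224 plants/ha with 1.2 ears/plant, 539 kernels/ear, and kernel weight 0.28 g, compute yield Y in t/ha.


Y = density * ears * kernels * kw
  = 85224 * 1.2 * 539 * 0.28 g/ha
  = 15434407.30 g/ha
  = 15434.41 kg/ha = 15.43 t/ha


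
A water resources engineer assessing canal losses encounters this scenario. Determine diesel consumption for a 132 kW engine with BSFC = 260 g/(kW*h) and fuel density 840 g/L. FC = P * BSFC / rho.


FC = P * BSFC / rho_fuel
   = 132 * 260 / 840
   = 34320 / 840
   = 40.86 L/h


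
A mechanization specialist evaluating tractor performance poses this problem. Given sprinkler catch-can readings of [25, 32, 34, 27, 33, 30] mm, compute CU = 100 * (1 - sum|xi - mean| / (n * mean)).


xbar = 181 / 6 = 30.167
sum|xi - xbar| = 17
CU = 100 * (1 - 17 / (6 * 30.167))
   = 100 * (1 - 0.0939)
   = 90.61%


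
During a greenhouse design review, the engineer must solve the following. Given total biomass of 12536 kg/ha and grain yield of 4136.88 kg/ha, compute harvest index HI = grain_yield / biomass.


HI = grain_yield / biomass
   = 4136.88 / 12536
   = 0.33


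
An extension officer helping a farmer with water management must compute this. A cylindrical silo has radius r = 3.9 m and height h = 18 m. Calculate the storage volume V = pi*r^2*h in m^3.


V = pi * r^2 * h
  = pi * 3.9^2 * 18
  = pi * 15.21 * 18
  = 860.11 m^3


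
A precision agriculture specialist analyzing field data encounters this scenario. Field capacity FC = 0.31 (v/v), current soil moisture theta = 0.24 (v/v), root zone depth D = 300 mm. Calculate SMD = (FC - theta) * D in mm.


SMD = (FC - theta) * D
    = (0.31 - 0.24) * 300
    = 0.070 * 300
    = 21 mm


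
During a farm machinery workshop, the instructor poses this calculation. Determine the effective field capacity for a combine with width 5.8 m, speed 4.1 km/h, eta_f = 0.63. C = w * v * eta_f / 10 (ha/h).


C = w * v * eta_f / 10
  = 5.8 * 4.1 * 0.63 / 10
  = 14.98 / 10
  = 1.50 ha/h


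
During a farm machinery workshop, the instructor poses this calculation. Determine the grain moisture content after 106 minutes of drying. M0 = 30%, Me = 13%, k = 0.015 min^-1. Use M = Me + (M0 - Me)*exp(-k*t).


M = Me + (M0 - Me) * e^(-k*t)
  = 13 + (30 - 13) * e^(-0.015*106)
  = 13 + 17 * e^(-1.590)
  = 13 + 17 * 0.20393
  = 13 + 3.4667
  = 16.47%


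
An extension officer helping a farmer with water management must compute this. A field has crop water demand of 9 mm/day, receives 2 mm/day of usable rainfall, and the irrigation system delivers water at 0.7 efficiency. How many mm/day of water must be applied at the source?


IWR = (ETc - Pe) / Ea
    = (9 - 2) / 0.7
    = 7 / 0.7
    = 10 mm/day


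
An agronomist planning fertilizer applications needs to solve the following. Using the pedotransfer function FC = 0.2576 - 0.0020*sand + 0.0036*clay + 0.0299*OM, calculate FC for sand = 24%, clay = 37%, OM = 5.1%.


FC = 0.2576 - 0.0020*24 + 0.0036*37 + 0.0299*5.1
   = 0.2576 - 0.0480 + 0.1332 + 0.1525
   = 0.4953


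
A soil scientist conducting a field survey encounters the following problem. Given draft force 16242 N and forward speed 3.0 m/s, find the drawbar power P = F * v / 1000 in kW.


P = F * v / 1000
  = 16242 * 3.0 / 1000
  = 48726 / 1000
  = 48.73 kW


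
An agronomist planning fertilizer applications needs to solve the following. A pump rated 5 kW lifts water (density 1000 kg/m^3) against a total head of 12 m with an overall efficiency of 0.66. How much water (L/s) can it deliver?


Q = (P * 1000 * eta) / (rho * g * H)
  = (5 * 1000 * 0.66) / (1000 * 9.81 * 12)
  = 3300 / 117720
  = 0.02803 m^3/s = 28.03 L/s


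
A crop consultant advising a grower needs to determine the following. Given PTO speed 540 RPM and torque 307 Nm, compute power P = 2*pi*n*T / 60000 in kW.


P = 2*pi*n*T / 60000
  = 2*pi * 540 * 307 / 60000
  = 1041626.46 / 60000
  = 17.36 kW


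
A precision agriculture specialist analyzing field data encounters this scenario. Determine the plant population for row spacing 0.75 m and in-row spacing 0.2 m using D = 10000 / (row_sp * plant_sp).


D = 10000 / (row_sp * plant_sp)
  = 10000 / (0.75 * 0.2)
  = 10000 / 0.1500
  = 66666.67 plants/ha


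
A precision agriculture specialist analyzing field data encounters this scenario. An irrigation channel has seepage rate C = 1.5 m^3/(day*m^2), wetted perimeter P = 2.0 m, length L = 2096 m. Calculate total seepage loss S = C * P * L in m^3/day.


S = C * P * L
  = 1.5 * 2.0 * 2096
  = 6288 m^3/day


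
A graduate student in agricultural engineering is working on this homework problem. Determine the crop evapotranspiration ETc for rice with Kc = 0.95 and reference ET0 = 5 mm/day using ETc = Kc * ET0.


ETc = Kc * ET0
    = 0.95 * 5
    = 4.75 mm/day


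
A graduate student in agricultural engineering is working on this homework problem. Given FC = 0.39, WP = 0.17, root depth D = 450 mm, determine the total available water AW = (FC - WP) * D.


AW = (FC - WP) * D
   = (0.39 - 0.17) * 450
   = 0.22 * 450
   = 99 mm


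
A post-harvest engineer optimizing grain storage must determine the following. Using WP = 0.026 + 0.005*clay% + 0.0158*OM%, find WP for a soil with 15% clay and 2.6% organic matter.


WP = 0.026 + 0.005*15 + 0.0158*2.6
   = 0.026 + 0.0750 + 0.0411
   = 0.1421


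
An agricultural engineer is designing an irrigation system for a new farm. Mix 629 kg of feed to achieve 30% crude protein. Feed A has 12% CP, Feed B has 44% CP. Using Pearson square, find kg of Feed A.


parts_A = CP_b - target = 44 - 30 = 14
parts_B = target - CP_a = 30 - 12 = 18
total_parts = 14 + 18 = 32
Feed A = 629 * 14 / 32 = 275.19 kg
Feed B = 629 * 18 / 32 = 353.81 kg

275.19 kg


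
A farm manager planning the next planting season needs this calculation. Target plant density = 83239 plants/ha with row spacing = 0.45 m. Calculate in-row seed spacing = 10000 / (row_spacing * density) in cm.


spacing = 10000 / (row_sp * density)
        = 10000 / (0.45 * 83239)
        = 10000 / 37457.55
        = 0.26697 m = 26.70 cm


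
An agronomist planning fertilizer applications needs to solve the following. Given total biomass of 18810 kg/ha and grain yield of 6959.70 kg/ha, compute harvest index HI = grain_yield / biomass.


HI = grain_yield / biomass
   = 6959.70 / 18810
   = 0.37


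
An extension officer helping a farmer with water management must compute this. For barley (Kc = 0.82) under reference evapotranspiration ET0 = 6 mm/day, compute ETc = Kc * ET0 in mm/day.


ETc = Kc * ET0
    = 0.82 * 6
    = 4.92 mm/day


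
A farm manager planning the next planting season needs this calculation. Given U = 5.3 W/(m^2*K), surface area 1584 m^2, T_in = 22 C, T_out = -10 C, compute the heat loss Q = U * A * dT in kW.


dT = 22 - (-10) = 32 K
Q = U * A * dT
  = 5.3 * 1584 * 32
  = 268646.40 W = 268.65 kW


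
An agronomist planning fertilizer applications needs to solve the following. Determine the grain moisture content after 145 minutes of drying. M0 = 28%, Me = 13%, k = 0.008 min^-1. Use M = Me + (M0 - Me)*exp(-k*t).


M = Me + (M0 - Me) * e^(-k*t)
  = 13 + (28 - 13) * e^(-0.008*145)
  = 13 + 15 * e^(-1.160)
  = 13 + 15 * 0.31349
  = 13 + 4.7023
  = 17.70%


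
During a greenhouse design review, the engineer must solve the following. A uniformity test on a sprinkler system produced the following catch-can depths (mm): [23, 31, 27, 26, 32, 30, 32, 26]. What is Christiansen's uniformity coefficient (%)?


xbar = 227 / 8 = 28.375
sum|xi - xbar| = 23
CU = 100 * (1 - 23 / (8 * 28.375))
   = 100 * (1 - 0.1013)
   = 89.87%


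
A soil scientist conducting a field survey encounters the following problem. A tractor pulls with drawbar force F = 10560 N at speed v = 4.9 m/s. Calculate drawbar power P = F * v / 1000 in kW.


P = F * v / 1000
  = 10560 * 4.9 / 1000
  = 51744 / 1000
  = 51.74 kW


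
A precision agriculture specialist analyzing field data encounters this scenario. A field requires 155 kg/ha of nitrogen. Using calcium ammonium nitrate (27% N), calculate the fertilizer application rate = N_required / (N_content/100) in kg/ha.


Rate = N_required / (N_content / 100)
     = 155 / (27 / 100)
     = 155 / 0.27
     = 574.07 kg/ha


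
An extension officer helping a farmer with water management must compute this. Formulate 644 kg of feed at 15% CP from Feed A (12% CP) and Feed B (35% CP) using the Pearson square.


parts_A = CP_b - target = 35 - 15 = 20
parts_B = target - CP_a = 15 - 12 = 3
total_parts = 20 + 3 = 23
Feed A = 644 * 20 / 23 = 560 kg
Feed B = 644 * 3 / 23 = 84 kg

560 kg


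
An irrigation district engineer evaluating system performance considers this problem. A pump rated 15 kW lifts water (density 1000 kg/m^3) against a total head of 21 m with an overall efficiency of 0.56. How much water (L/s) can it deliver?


Q = (P * 1000 * eta) / (rho * g * H)
  = (15 * 1000 * 0.56) / (1000 * 9.81 * 21)
  = 8400 / 206010
  = 0.04077 m^3/s = 40.77 L/s


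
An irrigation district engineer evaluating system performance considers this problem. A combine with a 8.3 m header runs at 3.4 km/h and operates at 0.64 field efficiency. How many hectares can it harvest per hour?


C = w * v * eta_f / 10
  = 8.3 * 3.4 * 0.64 / 10
  = 18.06 / 10
  = 1.81 ha/h


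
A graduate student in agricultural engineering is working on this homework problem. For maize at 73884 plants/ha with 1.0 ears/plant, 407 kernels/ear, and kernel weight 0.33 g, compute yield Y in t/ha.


Y = density * ears * kernels * kw
  = 73884 * 1.0 * 407 * 0.33 g/ha
  = 9923360.04 g/ha
  = 9923.36 kg/ha = 9.92 t/ha


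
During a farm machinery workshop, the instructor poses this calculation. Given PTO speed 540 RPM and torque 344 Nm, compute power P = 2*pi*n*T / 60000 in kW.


P = 2*pi*n*T / 60000
  = 2*pi * 540 * 344 / 60000
  = 1167164.50 / 60000
  = 19.45 kW


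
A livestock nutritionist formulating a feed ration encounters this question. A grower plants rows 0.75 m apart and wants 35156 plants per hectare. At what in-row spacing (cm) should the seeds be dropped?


spacing = 10000 / (row_sp * density)
        = 10000 / (0.75 * 35156)
        = 10000 / 26367
        = 0.37926 m = 37.93 cm


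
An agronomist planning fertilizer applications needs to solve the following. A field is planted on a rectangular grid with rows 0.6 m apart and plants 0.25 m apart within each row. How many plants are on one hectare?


D = 10000 / (row_sp * plant_sp)
  = 10000 / (0.6 * 0.25)
  = 10000 / 0.1500
  = 66666.67 plants/ha


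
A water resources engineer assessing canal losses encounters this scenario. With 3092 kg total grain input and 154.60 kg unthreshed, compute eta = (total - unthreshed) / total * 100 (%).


eta = (total - unthreshed) / total * 100
    = (3092 - 154.60) / 3092 * 100
    = 2937.40 / 3092 * 100
    = 95%


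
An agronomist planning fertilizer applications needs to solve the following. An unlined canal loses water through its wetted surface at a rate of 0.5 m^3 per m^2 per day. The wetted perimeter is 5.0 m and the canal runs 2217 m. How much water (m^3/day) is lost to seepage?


S = C * P * L
  = 0.5 * 5.0 * 2217
  = 5542.50 m^3/day


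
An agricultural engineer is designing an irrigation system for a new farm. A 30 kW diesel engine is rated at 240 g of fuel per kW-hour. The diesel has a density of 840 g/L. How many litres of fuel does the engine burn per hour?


FC = P * BSFC / rho_fuel
   = 30 * 240 / 840
   = 7200 / 840
   = 8.57 L/h


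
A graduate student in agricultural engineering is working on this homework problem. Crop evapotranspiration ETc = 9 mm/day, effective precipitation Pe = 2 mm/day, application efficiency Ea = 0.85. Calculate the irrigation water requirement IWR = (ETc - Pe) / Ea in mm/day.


IWR = (ETc - Pe) / Ea
    = (9 - 2) / 0.85
    = 7 / 0.85
    = 8.24 mm/day


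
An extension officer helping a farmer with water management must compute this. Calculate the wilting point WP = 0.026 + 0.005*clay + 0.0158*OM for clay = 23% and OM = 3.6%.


WP = 0.026 + 0.005*23 + 0.0158*3.6
   = 0.026 + 0.1150 + 0.0569
   = 0.1979


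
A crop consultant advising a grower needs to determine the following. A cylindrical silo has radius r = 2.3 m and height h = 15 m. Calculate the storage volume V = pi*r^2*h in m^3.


V = pi * r^2 * h
  = pi * 2.3^2 * 15
  = pi * 5.29 * 15
  = 249.29 m^3


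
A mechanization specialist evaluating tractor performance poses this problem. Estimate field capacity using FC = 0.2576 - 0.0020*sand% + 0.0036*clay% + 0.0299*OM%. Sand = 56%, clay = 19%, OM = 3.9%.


FC = 0.2576 - 0.0020*56 + 0.0036*19 + 0.0299*3.9
   = 0.2576 - 0.1120 + 0.0684 + 0.1166
   = 0.3306


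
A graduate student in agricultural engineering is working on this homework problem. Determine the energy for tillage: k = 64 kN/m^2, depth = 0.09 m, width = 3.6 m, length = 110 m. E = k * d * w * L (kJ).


E = k * d * w * L
  = 64 * 0.09 * 3.6 * 110
  = 2280.96 kJ


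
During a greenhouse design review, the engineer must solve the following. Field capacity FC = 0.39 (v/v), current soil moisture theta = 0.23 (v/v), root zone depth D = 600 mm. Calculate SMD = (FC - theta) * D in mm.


SMD = (FC - theta) * D
    = (0.39 - 0.23) * 600
    = 0.160 * 600
    = 96 mm


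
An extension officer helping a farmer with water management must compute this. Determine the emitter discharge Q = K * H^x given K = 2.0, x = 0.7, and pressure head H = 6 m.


Q = K * H^x
  = 2.0 * 6^0.7
  = 2.0 * 3.5051
  = 7.01 L/h


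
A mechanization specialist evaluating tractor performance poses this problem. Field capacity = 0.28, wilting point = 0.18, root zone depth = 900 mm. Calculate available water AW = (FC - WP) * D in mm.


AW = (FC - WP) * D
   = (0.28 - 0.18) * 900
   = 0.10 * 900
   = 90 mm


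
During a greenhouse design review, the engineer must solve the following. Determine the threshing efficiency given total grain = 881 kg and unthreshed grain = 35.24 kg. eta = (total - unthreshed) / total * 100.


eta = (total - unthreshed) / total * 100
    = (881 - 35.24) / 881 * 100
    = 845.76 / 881 * 100
    = 96%


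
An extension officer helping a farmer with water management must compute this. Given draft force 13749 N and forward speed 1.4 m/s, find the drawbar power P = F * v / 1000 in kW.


P = F * v / 1000
  = 13749 * 1.4 / 1000
  = 19248.60 / 1000
  = 19.25 kW


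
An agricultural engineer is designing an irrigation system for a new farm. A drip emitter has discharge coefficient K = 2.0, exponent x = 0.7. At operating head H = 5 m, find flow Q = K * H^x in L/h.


Q = K * H^x
  = 2.0 * 5^0.7
  = 2.0 * 3.0852
  = 6.17 L/h


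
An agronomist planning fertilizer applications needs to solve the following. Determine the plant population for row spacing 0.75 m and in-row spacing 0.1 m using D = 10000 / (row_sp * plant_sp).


D = 10000 / (row_sp * plant_sp)
  = 10000 / (0.75 * 0.1)
  = 10000 / 0.0750
  = 133333.33 plants/ha


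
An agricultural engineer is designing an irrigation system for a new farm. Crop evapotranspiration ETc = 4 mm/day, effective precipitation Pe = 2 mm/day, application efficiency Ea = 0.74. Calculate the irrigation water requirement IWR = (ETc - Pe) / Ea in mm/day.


IWR = (ETc - Pe) / Ea
    = (4 - 2) / 0.74
    = 2 / 0.74
    = 2.70 mm/day


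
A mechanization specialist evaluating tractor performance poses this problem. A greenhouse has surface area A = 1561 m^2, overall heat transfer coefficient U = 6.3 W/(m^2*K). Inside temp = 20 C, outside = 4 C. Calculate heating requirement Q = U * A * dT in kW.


dT = 20 - (4) = 16 K
Q = U * A * dT
  = 6.3 * 1561 * 16
  = 157348.80 W = 157.35 kW


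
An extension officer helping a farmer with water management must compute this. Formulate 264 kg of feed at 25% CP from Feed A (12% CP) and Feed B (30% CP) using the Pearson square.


parts_A = CP_b - target = 30 - 25 = 5
parts_B = target - CP_a = 25 - 12 = 13
total_parts = 5 + 13 = 18
Feed A = 264 * 5 / 18 = 73.33 kg
Feed B = 264 * 13 / 18 = 190.67 kg

73.33 kg


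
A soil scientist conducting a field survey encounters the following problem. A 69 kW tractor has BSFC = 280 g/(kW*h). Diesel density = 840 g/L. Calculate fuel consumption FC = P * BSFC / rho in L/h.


FC = P * BSFC / rho_fuel
   = 69 * 280 / 840
   = 19320 / 840
   = 23 L/h


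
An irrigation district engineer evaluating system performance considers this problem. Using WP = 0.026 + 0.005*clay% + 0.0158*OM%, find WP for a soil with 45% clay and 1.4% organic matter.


WP = 0.026 + 0.005*45 + 0.0158*1.4
   = 0.026 + 0.2250 + 0.0221
   = 0.2731


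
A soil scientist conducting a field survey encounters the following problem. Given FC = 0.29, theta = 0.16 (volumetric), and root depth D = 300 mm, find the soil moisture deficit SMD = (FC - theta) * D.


SMD = (FC - theta) * D
    = (0.29 - 0.16) * 300
    = 0.130 * 300
    = 39 mm


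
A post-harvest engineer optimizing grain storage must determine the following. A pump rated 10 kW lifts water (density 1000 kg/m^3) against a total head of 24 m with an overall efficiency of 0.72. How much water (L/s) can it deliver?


Q = (P * 1000 * eta) / (rho * g * H)
  = (10 * 1000 * 0.72) / (1000 * 9.81 * 24)
  = 7200 / 235440
  = 0.03058 m^3/s = 30.58 L/s


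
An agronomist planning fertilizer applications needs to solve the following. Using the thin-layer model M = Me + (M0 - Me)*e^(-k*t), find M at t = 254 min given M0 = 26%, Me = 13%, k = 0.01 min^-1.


M = Me + (M0 - Me) * e^(-k*t)
  = 13 + (26 - 13) * e^(-0.01*254)
  = 13 + 13 * e^(-2.540)
  = 13 + 13 * 0.07887
  = 13 + 1.0253
  = 14.03%
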